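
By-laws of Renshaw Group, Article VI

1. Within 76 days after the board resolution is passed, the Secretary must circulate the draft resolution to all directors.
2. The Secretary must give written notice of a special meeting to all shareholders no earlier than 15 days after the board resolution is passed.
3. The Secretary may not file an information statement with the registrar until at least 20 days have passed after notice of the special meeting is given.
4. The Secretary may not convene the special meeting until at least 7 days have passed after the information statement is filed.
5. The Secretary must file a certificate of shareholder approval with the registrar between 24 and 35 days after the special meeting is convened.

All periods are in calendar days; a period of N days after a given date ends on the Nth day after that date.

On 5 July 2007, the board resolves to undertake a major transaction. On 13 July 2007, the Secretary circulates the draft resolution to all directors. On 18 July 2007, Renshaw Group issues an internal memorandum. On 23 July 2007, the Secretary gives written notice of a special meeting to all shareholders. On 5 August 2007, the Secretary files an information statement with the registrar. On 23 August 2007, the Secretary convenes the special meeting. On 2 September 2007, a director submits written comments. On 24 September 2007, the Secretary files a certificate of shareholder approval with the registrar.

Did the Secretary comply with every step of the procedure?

Step 1 — counting 76 days from 5 July 2007 (when the board resolution is passed) gives a deadline of 19 September 2007; 13 July 2007 is within that limit.
Step 2 — must wait 15 days from 5 July 2007 (when the board resolution is passed), so not before 20 July 2007; done 23 July 2007, after the minimum wait.
Step 3 — must wait 20 days from 23 July 2007 (when notice of the special meeting is given), so not before 12 August 2007; done 5 August 2007 — 7 days too early.

No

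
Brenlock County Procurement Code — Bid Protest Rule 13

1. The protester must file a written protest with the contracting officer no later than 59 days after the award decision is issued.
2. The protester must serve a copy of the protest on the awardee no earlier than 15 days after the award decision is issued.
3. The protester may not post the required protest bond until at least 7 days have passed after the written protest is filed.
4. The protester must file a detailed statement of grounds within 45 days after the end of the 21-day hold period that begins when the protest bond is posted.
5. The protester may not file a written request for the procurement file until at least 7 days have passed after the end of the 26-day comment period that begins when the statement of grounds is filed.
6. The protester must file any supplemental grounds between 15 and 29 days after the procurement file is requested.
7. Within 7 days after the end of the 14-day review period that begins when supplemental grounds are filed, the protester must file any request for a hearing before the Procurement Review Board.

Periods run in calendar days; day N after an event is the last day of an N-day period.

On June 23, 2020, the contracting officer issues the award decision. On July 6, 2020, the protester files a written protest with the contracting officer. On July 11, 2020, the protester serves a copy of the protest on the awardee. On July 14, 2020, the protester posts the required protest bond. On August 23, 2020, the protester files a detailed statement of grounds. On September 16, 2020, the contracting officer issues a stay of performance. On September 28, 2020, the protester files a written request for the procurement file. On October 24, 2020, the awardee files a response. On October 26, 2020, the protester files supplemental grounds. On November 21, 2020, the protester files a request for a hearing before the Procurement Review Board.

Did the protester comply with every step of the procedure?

Step 1 — counting 59 days from June 23, 2020 (when the award decision is issued) gives a deadline of August 21, 2020; completed July 6, 2020, before the deadline.
Step 2 — must wait 15 days from June 23, 2020 (when the award decision is issued), so not before July 8, 2020; done July 11, 2020, after the minimum wait.
Step 3 — must wait 7 days from July 6, 2020 (when the written protest is filed), so not before July 13, 2020; done July 14, 2020, after the minimum wait.
Step 4 — counting 45 days from August 4, 2020 (end of the 21-day hold period, which began when the protest bond is posted on July 14, 2020) gives a deadline of September 18, 2020; done August 23, 2020 — timely.
Step 5 — must wait 7 days from September 18, 2020 (end of the 26-day comment period, which began when the statement of grounds is filed on August 23, 2020), so not before September 25, 2020; September 28, 2020 is on or after that date.
Step 6 — 15 and 29 days from September 28, 2020 (when the procurement file is requested) are October 13, 2020 and October 27, 2020 respectively; done October 26, 2020, which is between those dates.
Step 7 — counting 7 days from November 9, 2020 (end of the 14-day review period, which began when supplemental grounds are filed on October 26, 2020) gives a deadline of November 16, 2020; done November 21, 2020 — 5 days late.

No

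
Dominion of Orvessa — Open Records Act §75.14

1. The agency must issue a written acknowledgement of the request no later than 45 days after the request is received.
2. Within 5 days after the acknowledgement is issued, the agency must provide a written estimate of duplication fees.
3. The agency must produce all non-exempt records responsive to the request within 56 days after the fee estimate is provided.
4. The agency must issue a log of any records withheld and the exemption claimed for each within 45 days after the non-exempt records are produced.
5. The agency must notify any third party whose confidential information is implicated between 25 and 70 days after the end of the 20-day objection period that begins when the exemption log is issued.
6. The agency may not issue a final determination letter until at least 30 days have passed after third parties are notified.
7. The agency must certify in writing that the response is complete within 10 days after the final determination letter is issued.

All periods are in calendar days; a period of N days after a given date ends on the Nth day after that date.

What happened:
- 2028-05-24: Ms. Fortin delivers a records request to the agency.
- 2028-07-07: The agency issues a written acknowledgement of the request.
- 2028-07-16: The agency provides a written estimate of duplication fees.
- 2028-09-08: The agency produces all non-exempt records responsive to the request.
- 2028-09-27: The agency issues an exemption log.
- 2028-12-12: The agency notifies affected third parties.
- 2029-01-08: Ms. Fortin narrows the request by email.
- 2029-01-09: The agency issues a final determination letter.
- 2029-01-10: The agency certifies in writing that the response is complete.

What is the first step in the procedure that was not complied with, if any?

Step 1 — counting 45 days from 2028-05-24 (when the request is received) gives a deadline of 2028-07-08; 2028-07-07 is within that limit.
Step 2 — counting 5 days from 2028-07-07 (when the acknowledgement is issued) gives a deadline of 2028-07-12; done 2028-07-16 — 4 days late.

Step 2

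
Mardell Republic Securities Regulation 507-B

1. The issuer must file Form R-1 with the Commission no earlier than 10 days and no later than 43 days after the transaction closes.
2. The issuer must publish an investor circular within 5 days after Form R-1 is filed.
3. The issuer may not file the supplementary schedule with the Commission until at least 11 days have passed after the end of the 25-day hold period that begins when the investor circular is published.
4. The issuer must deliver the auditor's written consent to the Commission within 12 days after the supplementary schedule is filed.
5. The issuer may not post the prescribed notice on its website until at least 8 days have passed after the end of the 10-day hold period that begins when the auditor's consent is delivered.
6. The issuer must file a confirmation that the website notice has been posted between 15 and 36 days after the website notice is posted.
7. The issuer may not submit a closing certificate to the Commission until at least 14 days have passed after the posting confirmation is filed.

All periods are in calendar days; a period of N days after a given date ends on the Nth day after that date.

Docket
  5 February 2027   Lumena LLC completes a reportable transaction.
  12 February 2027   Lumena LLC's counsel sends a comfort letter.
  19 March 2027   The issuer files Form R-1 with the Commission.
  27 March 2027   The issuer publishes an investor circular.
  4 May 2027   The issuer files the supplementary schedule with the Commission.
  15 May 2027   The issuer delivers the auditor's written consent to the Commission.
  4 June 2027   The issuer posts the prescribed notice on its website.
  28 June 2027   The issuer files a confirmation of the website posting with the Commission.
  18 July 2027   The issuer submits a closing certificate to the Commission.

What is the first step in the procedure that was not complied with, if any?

Step 2

Step 1: the window is 10–43 days after 5 February 2027 (when the transaction closes), so 15 February 2027 through 20 March 2027; done 19 March 2027 — within the window.
Step 2: 5 days after 19 March 2027 (when Form R-1 is filed) is 24 March 2027; 27 March 2027 misses that deadline by 3 days.
No need to go further; step 2 was not satisfied.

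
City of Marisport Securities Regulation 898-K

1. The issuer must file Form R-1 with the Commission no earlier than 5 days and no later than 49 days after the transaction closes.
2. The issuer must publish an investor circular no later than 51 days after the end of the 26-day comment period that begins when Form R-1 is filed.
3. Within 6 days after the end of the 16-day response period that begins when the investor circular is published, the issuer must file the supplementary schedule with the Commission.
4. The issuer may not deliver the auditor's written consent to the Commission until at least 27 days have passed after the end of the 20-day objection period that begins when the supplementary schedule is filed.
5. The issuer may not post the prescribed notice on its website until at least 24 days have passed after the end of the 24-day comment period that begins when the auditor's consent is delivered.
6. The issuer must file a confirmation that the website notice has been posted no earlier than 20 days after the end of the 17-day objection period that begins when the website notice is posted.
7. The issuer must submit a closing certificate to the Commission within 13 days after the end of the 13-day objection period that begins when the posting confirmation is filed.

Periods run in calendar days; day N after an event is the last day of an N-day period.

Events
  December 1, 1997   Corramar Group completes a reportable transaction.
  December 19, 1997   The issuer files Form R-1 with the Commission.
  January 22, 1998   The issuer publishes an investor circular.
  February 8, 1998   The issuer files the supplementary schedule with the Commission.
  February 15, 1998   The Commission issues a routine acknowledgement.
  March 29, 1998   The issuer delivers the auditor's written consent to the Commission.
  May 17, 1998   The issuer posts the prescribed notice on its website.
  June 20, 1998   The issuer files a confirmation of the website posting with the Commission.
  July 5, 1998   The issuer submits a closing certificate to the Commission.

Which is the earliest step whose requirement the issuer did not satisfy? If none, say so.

Step 6

Step 1 — 5 and 49 days from December 1, 1997 (when the transaction closes) are December 6, 1997 and January 19, 1998 respectively; December 19, 1997 falls inside that range.
Step 2 — counting 51 days from January 14, 1998 (end of the 26-day comment period, which began when Form R-1 is filed on December 19, 1997) gives a deadline of March 6, 1998; done January 22, 1998 — timely.
Step 3 — counting 6 days from February 7, 1998 (end of the 16-day response period, which began when the investor circular is published on January 22, 1998) gives a deadline of February 13, 1998; completed February 8, 1998, before the deadline.
Step 4 — must wait 27 days from February 28, 1998 (end of the 20-day objection period, which began when the supplementary schedule is filed on February 8, 1998), so not before March 27, 1998; done March 29, 1998, after the minimum wait.
Step 5 — must wait 24 days from April 22, 1998 (end of the 24-day comment period, which began when the auditor's consent is delivered on March 29, 1998), so not before May 16, 1998; done May 17, 1998, after the minimum wait.
Step 6 — must wait 20 days from June 3, 1998 (end of the 17-day objection period, which began when the website notice is posted on May 17, 1998), so not before June 23, 1998; done June 20, 1998 — 3 days too early.
No need to go further; step 6 was not satisfied.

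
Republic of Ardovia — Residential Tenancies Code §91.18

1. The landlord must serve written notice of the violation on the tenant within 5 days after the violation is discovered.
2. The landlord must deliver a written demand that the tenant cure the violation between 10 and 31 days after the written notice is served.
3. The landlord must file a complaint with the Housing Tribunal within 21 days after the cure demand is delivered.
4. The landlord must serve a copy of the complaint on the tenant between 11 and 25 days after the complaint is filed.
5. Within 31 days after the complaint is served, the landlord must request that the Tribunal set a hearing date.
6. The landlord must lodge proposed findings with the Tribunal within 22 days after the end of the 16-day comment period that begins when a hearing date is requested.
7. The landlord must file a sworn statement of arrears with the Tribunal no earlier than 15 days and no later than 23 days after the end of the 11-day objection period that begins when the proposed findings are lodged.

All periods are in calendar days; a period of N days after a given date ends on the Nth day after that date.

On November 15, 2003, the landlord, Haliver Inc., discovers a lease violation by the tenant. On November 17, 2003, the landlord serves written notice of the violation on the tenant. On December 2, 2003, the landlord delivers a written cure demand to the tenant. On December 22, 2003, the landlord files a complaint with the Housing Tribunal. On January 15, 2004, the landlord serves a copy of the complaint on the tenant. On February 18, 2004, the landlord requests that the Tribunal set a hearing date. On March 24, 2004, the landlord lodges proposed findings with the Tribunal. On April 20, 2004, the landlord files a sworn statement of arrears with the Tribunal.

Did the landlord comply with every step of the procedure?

No

(1) due by November 15, 2003 + 5 days = November 20, 2003; completed November 17, 2003, before the deadline.
(2) the permitted window runs from November 17, 2003 + 10 = November 27, 2003 to November 17, 2003 + 31 = December 18, 2003; done December 2, 2003 — within the window.
(3) due by December 2, 2003 + 21 days = December 23, 2003; completed December 22, 2003, before the deadline.
(4) the permitted window runs from December 22, 2003 + 11 = January 2, 2004 to December 22, 2003 + 25 = January 16, 2004; done January 15, 2004 — within the window.
(5) due by January 15, 2004 + 31 days = February 15, 2004; February 18, 2004 misses that deadline by 3 days.
No need to go further; step 5 was not satisfied.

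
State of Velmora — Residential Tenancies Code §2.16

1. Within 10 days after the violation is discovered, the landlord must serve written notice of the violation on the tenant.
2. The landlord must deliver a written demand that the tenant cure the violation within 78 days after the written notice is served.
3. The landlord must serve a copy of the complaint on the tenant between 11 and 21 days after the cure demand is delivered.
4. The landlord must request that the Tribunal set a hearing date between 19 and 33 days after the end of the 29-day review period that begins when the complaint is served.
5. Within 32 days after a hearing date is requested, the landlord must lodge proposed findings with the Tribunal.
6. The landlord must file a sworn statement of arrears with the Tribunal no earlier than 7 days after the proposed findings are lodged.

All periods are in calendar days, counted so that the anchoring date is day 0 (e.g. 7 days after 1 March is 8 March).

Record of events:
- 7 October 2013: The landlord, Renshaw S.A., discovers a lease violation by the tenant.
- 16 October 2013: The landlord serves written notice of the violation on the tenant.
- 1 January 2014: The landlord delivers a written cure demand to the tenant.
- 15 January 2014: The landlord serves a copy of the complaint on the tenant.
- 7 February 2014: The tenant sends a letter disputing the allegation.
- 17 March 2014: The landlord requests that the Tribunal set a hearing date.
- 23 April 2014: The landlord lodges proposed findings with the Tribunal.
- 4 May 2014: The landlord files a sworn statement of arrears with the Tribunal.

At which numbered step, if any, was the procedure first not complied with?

Step 5

Step 1 — counting 10 days from 7 October 2013 (when the violation is discovered) gives a deadline of 17 October 2013; done 16 October 2013 — timely.
Step 2 — counting 78 days from 16 October 2013 (when the written notice is served) gives a deadline of 2 January 2014; 1 January 2014 is within that limit.
Step 3 — 11 and 21 days from 1 January 2014 (when the cure demand is delivered) are 12 January 2014 and 22 January 2014 respectively; 15 January 2014 falls inside that range.
Step 4 — 19 and 33 days from 13 February 2014 (end of the 29-day review period, which began when the complaint is served on 15 January 2014) are 4 March 2014 and 18 March 2014 respectively; done 17 March 2014 — within the window.
Step 5 — counting 32 days from 17 March 2014 (when a hearing date is requested) gives a deadline of 18 April 2014; done 23 April 2014 — 5 days late.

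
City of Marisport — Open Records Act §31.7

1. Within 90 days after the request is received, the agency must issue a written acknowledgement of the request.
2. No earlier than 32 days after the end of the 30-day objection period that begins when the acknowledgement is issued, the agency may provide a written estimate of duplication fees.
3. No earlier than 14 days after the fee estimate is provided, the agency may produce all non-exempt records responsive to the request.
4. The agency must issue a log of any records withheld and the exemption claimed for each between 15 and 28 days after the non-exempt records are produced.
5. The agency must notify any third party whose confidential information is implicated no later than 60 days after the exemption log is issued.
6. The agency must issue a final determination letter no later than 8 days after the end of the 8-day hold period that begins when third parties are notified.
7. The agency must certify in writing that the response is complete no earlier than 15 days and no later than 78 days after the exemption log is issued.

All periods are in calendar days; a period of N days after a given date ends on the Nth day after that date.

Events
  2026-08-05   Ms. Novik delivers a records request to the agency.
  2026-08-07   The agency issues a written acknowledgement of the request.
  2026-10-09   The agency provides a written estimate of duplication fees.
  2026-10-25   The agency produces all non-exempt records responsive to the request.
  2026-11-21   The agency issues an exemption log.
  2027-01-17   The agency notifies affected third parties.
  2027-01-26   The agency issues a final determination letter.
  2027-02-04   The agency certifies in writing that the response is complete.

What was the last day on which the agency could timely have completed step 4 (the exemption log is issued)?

2026-11-22

Step 4 runs from 2026-10-25, when the non-exempt records are produced. The window is 15–28 days after 2026-10-25; it closes on 2026-11-22.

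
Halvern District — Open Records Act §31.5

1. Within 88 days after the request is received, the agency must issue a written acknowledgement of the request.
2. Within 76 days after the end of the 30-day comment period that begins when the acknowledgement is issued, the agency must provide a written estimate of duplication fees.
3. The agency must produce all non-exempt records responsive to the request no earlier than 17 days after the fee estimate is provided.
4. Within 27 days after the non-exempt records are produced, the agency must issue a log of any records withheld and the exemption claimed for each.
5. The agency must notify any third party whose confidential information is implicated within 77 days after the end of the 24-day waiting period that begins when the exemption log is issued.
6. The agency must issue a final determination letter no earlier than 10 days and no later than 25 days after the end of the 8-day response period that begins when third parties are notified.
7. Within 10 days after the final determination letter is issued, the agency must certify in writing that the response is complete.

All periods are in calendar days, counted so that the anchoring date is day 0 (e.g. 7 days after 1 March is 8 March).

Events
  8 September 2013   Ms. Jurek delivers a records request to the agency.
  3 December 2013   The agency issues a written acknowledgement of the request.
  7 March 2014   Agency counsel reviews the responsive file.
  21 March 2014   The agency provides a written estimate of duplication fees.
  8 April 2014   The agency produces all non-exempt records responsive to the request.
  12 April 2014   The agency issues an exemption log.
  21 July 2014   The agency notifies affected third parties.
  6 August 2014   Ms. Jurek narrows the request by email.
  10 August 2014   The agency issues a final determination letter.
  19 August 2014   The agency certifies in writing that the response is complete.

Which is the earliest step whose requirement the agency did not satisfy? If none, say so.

Step 2

Step 1: 88 days after 8 September 2013 (when the request is received) is 5 December 2013; 3 December 2013 is within that limit.
Step 2: 76 days after 2 January 2014 (end of the 30-day comment period, which began when the acknowledgement is issued on 3 December 2013) is 19 March 2014; not done until 21 March 2014, 2 days after the deadline.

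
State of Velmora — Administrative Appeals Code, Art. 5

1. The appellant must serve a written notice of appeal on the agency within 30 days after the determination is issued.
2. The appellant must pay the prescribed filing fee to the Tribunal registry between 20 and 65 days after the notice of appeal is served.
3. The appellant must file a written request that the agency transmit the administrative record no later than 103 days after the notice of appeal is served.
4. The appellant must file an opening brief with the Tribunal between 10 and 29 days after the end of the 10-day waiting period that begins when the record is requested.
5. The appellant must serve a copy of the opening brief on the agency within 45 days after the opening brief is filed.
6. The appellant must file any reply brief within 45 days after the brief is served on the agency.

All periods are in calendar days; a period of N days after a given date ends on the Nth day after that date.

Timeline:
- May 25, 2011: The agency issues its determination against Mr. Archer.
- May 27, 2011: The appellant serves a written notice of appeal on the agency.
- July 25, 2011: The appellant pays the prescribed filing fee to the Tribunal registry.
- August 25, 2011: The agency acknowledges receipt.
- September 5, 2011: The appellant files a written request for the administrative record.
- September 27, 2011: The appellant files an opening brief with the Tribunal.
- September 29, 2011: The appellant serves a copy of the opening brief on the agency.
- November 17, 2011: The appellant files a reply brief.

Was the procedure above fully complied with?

No

Step 1 — counting 30 days from May 25, 2011 (when the determination is issued) gives a deadline of June 24, 2011; May 27, 2011 is within that limit.
Step 2 — 20 and 65 days from May 27, 2011 (when the notice of appeal is served) are June 16, 2011 and July 31, 2011 respectively; done July 25, 2011 — within the window.
Step 3 — counting 103 days from May 27, 2011 (when the notice of appeal is served) gives a deadline of September 7, 2011; September 5, 2011 is within that limit.
Step 4 — 10 and 29 days from September 15, 2011 (end of the 10-day waiting period, which began when the record is requested on September 5, 2011) are September 25, 2011 and October 14, 2011 respectively; done September 27, 2011, which is between those dates.
Step 5 — counting 45 days from September 27, 2011 (when the opening brief is filed) gives a deadline of November 11, 2011; September 29, 2011 is within that limit.
Step 6 — counting 45 days from September 29, 2011 (when the brief is served on the agency) gives a deadline of November 13, 2011; November 17, 2011 misses that deadline by 4 days.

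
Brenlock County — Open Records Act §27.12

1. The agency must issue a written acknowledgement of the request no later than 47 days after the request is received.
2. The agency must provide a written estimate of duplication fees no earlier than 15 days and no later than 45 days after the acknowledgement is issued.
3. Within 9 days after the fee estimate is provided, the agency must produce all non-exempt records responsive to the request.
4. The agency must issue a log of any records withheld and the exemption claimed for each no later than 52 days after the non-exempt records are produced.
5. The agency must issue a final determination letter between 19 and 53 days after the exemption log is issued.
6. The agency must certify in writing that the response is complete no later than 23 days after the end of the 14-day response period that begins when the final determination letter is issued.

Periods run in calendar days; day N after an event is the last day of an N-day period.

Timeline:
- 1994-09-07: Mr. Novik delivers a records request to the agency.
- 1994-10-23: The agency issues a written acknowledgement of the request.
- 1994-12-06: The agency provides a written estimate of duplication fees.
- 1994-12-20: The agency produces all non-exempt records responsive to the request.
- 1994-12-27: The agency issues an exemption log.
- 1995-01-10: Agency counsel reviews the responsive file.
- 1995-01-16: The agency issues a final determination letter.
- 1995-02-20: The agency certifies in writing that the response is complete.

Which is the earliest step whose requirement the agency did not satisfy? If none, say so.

Step 3

(1) due by 1994-09-07 + 47 days = 1994-10-24; done 1994-10-23 — timely.
(2) the permitted window runs from 1994-10-23 + 15 = 1994-11-07 to 1994-10-23 + 45 = 1994-12-07; done 1994-12-06 — within the window.
(3) due by 1994-12-06 + 9 days = 1994-12-15; 1994-12-20 misses that deadline by 5 days.
No need to go further; step 3 was not satisfied.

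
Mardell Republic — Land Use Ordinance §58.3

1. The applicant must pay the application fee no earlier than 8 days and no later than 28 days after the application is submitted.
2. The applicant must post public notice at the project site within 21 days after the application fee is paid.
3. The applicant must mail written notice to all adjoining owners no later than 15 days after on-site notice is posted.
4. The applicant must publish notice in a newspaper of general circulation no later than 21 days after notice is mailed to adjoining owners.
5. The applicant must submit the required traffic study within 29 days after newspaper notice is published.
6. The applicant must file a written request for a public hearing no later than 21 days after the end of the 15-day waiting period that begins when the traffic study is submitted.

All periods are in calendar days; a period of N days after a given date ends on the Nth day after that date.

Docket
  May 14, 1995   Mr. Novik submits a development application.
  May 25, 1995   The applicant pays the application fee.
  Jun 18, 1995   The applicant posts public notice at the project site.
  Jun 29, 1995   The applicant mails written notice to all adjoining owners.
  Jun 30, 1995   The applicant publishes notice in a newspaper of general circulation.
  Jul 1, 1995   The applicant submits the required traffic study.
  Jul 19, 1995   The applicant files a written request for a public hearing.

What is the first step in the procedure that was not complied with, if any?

(1) the permitted window runs from May 14, 1995 + 8 = May 22, 1995 to May 14, 1995 + 28 = Jun 11, 1995; done May 25, 1995 — within the window.
(2) due by May 25, 1995 + 21 days = Jun 15, 1995; done Jun 18, 1995 — 3 days late.
No need to go further; step 2 was not satisfied.

Step 2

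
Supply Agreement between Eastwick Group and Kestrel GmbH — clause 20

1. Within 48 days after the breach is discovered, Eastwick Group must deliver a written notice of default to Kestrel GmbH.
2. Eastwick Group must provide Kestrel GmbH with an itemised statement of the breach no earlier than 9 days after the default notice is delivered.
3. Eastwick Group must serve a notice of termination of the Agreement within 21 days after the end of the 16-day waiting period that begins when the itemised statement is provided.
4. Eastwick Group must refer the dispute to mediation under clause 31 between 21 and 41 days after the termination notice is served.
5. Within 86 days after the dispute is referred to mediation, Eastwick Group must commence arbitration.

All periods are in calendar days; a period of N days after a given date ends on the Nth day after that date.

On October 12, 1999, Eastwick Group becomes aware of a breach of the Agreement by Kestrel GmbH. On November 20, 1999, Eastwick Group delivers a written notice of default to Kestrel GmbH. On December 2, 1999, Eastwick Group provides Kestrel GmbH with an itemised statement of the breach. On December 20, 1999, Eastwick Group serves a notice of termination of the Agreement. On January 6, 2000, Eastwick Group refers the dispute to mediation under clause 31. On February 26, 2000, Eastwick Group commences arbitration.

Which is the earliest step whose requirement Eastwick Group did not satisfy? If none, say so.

Step 4

Step 1 — counting 48 days from October 12, 1999 (when the breach is discovered) gives a deadline of November 29, 1999; done November 20, 1999 — timely.
Step 2 — must wait 9 days from November 20, 1999 (when the default notice is delivered), so not before November 29, 1999; done December 2, 1999, after the minimum wait.
Step 3 — counting 21 days from December 18, 1999 (end of the 16-day waiting period, which began when the itemised statement is provided on December 2, 1999) gives a deadline of January 8, 2000; December 20, 1999 is within that limit.
Step 4 — 21 and 41 days from December 20, 1999 (when the termination notice is served) are January 10, 2000 and January 30, 2000 respectively; done January 6, 2000 — 4 days before the window opened.
Later steps need not be reached.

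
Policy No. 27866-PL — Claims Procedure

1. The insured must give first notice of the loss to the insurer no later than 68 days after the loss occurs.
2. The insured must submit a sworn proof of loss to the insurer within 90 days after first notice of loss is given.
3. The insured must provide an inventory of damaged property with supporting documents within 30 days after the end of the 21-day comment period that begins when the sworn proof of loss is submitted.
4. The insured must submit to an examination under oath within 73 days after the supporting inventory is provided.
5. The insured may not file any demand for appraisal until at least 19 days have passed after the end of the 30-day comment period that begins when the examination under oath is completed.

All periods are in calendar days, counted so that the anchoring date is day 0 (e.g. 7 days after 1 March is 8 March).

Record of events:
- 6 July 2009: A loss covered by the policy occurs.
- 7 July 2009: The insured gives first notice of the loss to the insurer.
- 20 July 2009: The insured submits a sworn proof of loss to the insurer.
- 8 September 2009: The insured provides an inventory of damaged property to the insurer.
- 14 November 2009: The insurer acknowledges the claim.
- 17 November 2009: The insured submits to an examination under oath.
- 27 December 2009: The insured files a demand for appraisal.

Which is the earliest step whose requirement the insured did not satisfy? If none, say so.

Step 5

(1) due by 6 July 2009 + 68 days = 12 September 2009; done 7 July 2009 — timely.
(2) due by 7 July 2009 + 90 days = 5 October 2009; completed 20 July 2009, before the deadline.
(3) due by 10 August 2009 + 30 days = 9 September 2009; completed 8 September 2009, before the deadline.
(4) due by 8 September 2009 + 73 days = 20 November 2009; completed 17 November 2009, before the deadline.
(5) permitted from 17 December 2009 + 19 days = 5 January 2010 onward; 27 December 2009 is 9 days before the earliest permitted date.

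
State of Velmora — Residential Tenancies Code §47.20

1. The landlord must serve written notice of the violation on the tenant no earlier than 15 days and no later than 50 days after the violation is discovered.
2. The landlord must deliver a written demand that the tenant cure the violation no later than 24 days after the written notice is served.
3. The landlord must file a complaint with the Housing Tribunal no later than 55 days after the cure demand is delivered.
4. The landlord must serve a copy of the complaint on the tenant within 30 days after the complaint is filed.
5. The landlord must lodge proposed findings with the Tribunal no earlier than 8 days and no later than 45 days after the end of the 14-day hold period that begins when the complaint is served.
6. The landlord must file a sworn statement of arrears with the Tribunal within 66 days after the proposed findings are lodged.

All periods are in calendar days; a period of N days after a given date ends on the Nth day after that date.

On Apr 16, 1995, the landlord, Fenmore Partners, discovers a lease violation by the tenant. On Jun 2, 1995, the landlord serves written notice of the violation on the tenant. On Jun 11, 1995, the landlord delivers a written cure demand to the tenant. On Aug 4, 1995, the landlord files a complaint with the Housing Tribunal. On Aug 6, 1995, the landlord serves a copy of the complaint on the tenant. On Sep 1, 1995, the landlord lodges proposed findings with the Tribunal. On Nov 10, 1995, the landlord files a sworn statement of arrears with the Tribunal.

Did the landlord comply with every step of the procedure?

(1) the permitted window runs from Apr 16, 1995 + 15 = May 1, 1995 to Apr 16, 1995 + 50 = Jun 5, 1995; Jun 2, 1995 falls inside that range.
(2) due by Jun 2, 1995 + 24 days = Jun 26, 1995; done Jun 11, 1995 — timely.
(3) due by Jun 11, 1995 + 55 days = Aug 5, 1995; done Aug 4, 1995 — timely.
(4) due by Aug 4, 1995 + 30 days = Sep 3, 1995; done Aug 6, 1995 — timely.
(5) the permitted window runs from Aug 20, 1995 + 8 = Aug 28, 1995 to Aug 20, 1995 + 45 = Oct 4, 1995; done Sep 1, 1995, which is between those dates.
(6) due by Sep 1, 1995 + 66 days = Nov 6, 1995; done Nov 10, 1995 — 4 days late.

No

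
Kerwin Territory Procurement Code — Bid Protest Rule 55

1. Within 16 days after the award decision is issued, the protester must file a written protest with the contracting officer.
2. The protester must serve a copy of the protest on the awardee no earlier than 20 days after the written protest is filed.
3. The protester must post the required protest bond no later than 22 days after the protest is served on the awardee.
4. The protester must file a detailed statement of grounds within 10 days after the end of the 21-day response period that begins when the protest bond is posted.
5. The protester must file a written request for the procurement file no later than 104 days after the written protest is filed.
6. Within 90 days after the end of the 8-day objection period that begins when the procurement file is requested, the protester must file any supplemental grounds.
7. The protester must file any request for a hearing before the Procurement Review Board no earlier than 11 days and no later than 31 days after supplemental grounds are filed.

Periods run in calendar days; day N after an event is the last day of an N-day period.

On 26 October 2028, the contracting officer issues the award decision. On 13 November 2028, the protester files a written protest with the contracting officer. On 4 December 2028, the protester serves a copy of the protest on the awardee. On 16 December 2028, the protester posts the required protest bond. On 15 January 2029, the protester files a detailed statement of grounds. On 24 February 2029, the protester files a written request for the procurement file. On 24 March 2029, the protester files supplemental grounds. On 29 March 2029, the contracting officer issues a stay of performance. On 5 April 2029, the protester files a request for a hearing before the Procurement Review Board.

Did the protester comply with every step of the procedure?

No

(1) due by 26 October 2028 + 16 days = 11 November 2028; not done until 13 November 2028, 2 days after the deadline.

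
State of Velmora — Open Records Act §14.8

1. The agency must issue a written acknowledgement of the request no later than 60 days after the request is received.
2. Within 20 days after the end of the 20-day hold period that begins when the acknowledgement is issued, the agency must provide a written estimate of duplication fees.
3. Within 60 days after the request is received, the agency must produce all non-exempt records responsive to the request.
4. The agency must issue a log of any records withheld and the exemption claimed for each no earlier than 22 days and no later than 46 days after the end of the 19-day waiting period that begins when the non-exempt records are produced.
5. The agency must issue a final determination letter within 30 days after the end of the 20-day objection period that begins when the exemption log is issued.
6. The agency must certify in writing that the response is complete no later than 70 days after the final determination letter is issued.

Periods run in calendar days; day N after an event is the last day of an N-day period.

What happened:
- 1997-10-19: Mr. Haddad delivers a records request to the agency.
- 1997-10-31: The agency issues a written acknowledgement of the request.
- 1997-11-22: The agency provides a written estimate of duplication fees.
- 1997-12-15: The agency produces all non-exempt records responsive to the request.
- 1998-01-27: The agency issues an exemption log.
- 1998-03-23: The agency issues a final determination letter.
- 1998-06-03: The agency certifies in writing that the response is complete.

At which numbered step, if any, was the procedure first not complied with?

Step 5

Step 1: 60 days after 1997-10-19 (when the request is received) is 1997-12-18; done 1997-10-31 — timely.
Step 2: 20 days after 1997-11-20 (end of the 20-day hold period, which began when the acknowledgement is issued on 1997-10-31) is 1997-12-10; completed 1997-11-22, before the deadline.
Step 3: 60 days after 1997-10-19 (when the request is received) is 1997-12-18; 1997-12-15 is within that limit.
Step 4: the window is 22–46 days after 1998-01-03 (end of the 19-day waiting period, which began when the non-exempt records are produced on 1997-12-15), so 1998-01-25 through 1998-02-18; done 1998-01-27 — within the window.
Step 5: 30 days after 1998-02-16 (end of the 20-day objection period, which began when the exemption log is issued on 1998-01-27) is 1998-03-18; not done until 1998-03-23, 5 days after the deadline.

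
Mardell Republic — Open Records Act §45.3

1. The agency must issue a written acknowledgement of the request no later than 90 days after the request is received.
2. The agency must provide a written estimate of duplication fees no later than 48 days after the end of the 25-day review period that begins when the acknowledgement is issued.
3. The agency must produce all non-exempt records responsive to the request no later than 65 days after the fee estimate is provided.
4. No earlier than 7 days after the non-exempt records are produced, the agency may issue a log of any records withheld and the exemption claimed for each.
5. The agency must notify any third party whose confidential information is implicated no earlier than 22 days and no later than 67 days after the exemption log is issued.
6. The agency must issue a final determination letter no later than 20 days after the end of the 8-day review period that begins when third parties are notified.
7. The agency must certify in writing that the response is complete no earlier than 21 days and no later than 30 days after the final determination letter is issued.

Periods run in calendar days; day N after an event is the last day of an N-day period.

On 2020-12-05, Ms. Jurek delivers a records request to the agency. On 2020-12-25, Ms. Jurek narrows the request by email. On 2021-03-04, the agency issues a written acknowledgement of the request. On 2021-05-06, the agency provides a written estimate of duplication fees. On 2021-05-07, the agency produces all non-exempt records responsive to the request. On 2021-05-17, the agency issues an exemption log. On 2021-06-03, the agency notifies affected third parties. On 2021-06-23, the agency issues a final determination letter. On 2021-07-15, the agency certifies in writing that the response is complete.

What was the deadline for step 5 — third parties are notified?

Step 5 runs from 2021-05-17, when the exemption log is issued. The window is 22–67 days after 2021-05-17; it closes on 2021-07-23.

2021-07-23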